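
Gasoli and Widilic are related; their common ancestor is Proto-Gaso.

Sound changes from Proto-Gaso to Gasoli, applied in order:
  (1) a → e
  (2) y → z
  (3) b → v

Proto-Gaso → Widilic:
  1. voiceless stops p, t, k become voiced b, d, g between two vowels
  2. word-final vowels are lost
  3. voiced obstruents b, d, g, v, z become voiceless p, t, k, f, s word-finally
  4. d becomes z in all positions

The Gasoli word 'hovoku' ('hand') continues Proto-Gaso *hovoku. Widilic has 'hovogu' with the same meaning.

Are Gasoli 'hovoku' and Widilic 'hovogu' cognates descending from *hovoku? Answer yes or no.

no

Derive the expected Widilic reflex of *hovoku:
Widilic: start from *hovoku.
  rule 1 (intervocalic voicing): hovoku → hovogu
  rule 2 (apocope): hovogu → hovog
  rule 3 (final devoicing): hovog → hovok
  rule 4: no change — hovok
  ⇒ Widilic hovok
The regular Widilic reflex would be 'hovok', but the attested form is 'hovogu'. The correspondence is irregular, so they are not cognates (the Widilic form has a different source).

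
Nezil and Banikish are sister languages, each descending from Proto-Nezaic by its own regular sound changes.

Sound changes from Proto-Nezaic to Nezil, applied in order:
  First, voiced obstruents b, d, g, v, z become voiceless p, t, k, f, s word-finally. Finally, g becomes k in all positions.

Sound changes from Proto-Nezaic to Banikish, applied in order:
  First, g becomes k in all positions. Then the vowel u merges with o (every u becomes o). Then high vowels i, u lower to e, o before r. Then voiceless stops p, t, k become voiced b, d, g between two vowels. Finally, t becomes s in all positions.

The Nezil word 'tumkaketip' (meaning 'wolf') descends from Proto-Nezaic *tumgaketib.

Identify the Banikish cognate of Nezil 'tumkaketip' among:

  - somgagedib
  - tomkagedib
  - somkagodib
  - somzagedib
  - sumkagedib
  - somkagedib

somkagedib

Banikish: *tumgaketib
  tumgaketib → tumkaketib   [unconditioned shift]
  tumkaketib → tomkaketib   [vowel merger]
  tomkaketib (rule 3 does not apply)
  tomkaketib → tomkagedib   [intervocalic voicing]
  tomkagedib → somkagedib   [unconditioned shift]
  giving Banikish somkagedib.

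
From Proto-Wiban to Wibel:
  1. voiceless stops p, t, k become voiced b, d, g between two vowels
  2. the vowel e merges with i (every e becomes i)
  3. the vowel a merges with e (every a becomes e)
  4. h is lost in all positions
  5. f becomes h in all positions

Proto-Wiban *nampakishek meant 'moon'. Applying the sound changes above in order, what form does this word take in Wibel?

nempegisik

Wibel: start from *nampakishek.
  rule 1 (intervocalic voicing): nampakishek → nampagishek
  rule 2 (vowel merger): nampagishek → nampagishik
  rule 3 (vowel merger): nampagishik → nempegishik
  rule 4 (h-loss): nempegishik → nempegisik
  rule 5: no change — nempegisik
  ⇒ Wibel nempegisik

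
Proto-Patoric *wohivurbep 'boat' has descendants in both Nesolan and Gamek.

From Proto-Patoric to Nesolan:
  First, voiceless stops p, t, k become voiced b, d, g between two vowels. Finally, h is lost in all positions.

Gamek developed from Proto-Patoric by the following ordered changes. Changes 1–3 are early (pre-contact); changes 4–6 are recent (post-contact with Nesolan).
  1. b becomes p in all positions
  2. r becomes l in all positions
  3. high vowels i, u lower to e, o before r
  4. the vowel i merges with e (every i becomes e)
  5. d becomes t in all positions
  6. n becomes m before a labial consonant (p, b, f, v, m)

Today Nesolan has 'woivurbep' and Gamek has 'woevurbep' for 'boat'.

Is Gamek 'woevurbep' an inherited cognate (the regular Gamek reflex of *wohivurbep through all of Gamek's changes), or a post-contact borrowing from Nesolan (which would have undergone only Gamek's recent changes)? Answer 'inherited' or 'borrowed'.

If inherited, *wohivurbep would pass through all of Gamek's changes:
Gamek: *wohivurbep
  wohivurbep → wohivurpep   [unconditioned shift]
  wohivurpep → wohivulpep   [unconditioned shift]
  wohivulpep (rule 3 does not apply)
  wohivulpep → wohevulpep   [vowel merger]
  wohevulpep (rule 5 does not apply)
  wohevulpep (rule 6 does not apply)
  giving Gamek wohevulpep.
If borrowed from Nesolan 'woivurbep' after the early changes, it would undergo only the recent ones:
  rule 4 (vowel merger): woivurbep → woevurbep
  rule 5 (unconditioned shift): no change (woevurbep)
  rule 6 (nasal place assimilation): no change (woevurbep)
  ⇒ as a loan: woevurbep
Gamek 'woevurbep' matches the loan outcome 'woevurbep', not the inherited 'wohevulpep' — it skipped the early Gamek changes, so it was borrowed from Nesolan.

borrowed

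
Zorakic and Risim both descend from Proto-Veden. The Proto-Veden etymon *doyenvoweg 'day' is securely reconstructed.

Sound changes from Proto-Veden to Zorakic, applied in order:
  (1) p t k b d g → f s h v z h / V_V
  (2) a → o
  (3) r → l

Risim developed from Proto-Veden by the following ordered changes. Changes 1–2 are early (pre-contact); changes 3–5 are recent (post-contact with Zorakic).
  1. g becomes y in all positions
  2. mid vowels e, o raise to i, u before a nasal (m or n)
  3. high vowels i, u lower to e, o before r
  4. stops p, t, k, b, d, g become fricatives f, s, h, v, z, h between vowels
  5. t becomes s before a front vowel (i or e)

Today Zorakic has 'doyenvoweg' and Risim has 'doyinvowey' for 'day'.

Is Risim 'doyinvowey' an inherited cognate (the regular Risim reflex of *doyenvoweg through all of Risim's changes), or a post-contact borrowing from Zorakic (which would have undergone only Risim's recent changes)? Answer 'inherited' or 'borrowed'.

inherited

If inherited, *doyenvoweg would pass through all of Risim's changes:
Risim: *doyenvoweg
  doyenvoweg → doyenvowey   [unconditioned shift]
  doyenvowey → doyinvowey   [pre-nasal raising]
  doyinvowey (rule 3 does not apply)
  doyinvowey (rule 4 does not apply)
  doyinvowey (rule 5 does not apply)
  giving Risim doyinvowey.
If borrowed from Zorakic 'doyenvoweg' after the early changes, it would undergo only the recent ones:
  rule 3 (pre-rhotic lowering): no change (doyenvoweg)
  rule 4 (intervocalic lenition): no change (doyenvoweg)
  rule 5 (palatalisation): no change (doyenvoweg)
  ⇒ as a loan: doyenvoweg
Risim 'doyinvowey' matches the inherited outcome exactly, so it is an inherited cognate, not a loan.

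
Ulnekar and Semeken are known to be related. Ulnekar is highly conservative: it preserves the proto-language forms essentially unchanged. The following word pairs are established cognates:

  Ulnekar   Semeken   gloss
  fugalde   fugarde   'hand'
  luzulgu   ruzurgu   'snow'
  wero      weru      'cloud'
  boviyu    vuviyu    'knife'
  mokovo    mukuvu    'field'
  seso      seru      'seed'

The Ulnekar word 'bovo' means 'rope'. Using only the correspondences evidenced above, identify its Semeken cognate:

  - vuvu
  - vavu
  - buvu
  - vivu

vuvu

boviyu ~ vuviyu — Ulnekar b corresponds to Semeken v word-initially before a back vowel.
boviyu ~ vuviyu, mokovo ~ mukuvu — Ulnekar o corresponds to Semeken u after a consonant, before a labial obstruent.
wero ~ weru, mokovo ~ mukuvu — Ulnekar o corresponds to Semeken u word-finally.
Applying these to Ulnekar 'bovo':
  bovo → vovo   (b→v word-initially before a back vowel)
  vovo → vuvo   (o→u after a consonant, before a labial obstruent)
  vuvo → vuvu   (o→u word-finally)
So the Semeken cognate is 'vuvu'.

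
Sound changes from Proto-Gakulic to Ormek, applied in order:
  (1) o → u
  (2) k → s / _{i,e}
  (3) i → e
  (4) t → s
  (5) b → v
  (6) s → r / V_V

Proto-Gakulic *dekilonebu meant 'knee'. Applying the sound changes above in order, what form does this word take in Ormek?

derelunevu

Ormek: start from *dekilonebu.
  rule 1 (vowel merger): dekilonebu → dekilunebu
  rule 2 (palatalisation): dekilunebu → desilunebu
  rule 3 (vowel merger): desilunebu → deselunebu
  rule 4: no change — deselunebu
  rule 5 (unconditioned shift): deselunebu → deselunevu
  rule 6 (rhotacism): deselunevu → derelunevu
  ⇒ Ormek derelunevu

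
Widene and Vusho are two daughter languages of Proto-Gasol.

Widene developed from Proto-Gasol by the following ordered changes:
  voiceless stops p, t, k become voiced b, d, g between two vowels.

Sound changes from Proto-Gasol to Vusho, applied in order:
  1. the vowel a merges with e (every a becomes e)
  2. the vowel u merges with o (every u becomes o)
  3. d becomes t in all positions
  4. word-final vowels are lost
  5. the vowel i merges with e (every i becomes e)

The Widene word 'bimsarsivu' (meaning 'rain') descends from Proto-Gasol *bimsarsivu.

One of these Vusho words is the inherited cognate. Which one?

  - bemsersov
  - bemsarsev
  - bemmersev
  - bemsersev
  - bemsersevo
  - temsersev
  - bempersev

Vusho: start from *bimsarsivu.
  rule 1 (vowel merger): bimsarsivu → bimsersivu
  rule 2 (vowel merger): bimsersivu → bimsersivo
  rule 3: no change — bimsersivo
  rule 4 (apocope): bimsersivo → bimsersiv
  rule 5 (vowel merger): bimsersiv → bemsersev
  ⇒ Vusho bemsersev
Only 'bemsersev' matches the regular Vusho development of *bimsarsivu.

bemsersev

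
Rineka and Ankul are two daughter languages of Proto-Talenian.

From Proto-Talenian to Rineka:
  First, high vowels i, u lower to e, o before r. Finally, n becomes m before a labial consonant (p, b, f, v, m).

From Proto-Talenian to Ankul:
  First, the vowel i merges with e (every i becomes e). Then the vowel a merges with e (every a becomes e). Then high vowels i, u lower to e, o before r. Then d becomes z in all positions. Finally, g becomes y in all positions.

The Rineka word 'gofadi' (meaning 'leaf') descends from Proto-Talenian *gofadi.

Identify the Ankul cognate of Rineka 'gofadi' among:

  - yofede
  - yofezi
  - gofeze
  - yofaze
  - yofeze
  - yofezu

Ankul: *gofadi
  gofadi → gofade   [vowel merger]
  gofade → gofede   [vowel merger]
  gofede (rule 3 does not apply)
  gofede → gofeze   [unconditioned shift]
  gofeze → yofeze   [unconditioned shift]
  giving Ankul yofeze.
Among the options, 'yofeze' alone shows every Ankul change applied in order.

yofeze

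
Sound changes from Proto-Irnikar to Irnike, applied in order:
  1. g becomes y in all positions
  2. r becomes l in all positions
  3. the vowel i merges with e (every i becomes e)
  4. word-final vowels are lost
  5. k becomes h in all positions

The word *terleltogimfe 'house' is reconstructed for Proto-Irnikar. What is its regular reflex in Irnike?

telleltoyemf

Irnike: start from *terleltogimfe.
  rule 1 (unconditioned shift): terleltogimfe → terleltoyimfe
  rule 2 (unconditioned shift): terleltoyimfe → telleltoyimfe
  rule 3 (vowel merger): telleltoyimfe → telleltoyemfe
  rule 4 (apocope): telleltoyemfe → telleltoyemf
  rule 5: no change — telleltoyemf
  ⇒ Irnike telleltoyemf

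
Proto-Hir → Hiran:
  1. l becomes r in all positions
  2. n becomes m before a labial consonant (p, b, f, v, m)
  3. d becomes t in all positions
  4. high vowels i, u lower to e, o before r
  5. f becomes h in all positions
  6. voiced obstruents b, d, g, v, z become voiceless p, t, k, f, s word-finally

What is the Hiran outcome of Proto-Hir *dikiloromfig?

tikeroromhik

Hiran: start from *dikiloromfig.
  rule 1 (unconditioned shift): dikiloromfig → dikiroromfig
  rule 2: no change — dikiroromfig
  rule 3 (unconditioned shift): dikiroromfig → tikiroromfig
  rule 4 (pre-rhotic lowering): tikiroromfig → tikeroromfig
  rule 5 (unconditioned shift): tikeroromfig → tikeroromhig
  rule 6 (final devoicing): tikeroromhig → tikeroromhik
  ⇒ Hiran tikeroromhik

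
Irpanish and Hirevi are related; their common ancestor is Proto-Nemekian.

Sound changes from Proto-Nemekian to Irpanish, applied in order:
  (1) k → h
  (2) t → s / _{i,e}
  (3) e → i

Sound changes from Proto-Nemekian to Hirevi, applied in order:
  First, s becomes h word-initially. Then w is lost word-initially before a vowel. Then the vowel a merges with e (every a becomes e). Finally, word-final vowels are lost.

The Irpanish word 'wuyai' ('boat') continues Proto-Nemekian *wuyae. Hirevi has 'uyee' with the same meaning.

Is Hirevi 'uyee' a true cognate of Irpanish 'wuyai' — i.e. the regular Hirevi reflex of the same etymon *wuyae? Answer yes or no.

Derive the expected Hirevi reflex of *wuyae:
Hirevi: *wuyae
  wuyae (rule 1 does not apply)
  wuyae → uyae   [glide loss]
  uyae → uyee   [vowel merger]
  uyee → uye   [apocope]
  giving Hirevi uye.
The regular Hirevi reflex would be 'uye', but the attested form is 'uyee'. The correspondence is irregular, so they are not cognates (the Hirevi form has a different source).

no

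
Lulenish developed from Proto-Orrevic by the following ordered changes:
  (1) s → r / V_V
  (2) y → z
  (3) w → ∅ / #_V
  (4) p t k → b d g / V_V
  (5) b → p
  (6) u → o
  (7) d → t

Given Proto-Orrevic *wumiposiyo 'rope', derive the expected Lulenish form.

Lulenish: start from *wumiposiyo.
  rule 1 (rhotacism): wumiposiyo → wumiporiyo
  rule 2 (unconditioned shift): wumiporiyo → wumiporizo
  rule 3 (glide loss): wumiporizo → umiporizo
  rule 4 (intervocalic voicing): umiporizo → umiborizo
  rule 5 (unconditioned shift): umiborizo → umiporizo
  rule 6 (vowel merger): umiporizo → omiporizo
  rule 7: no change — omiporizo
  ⇒ Lulenish omiporizo

omiporizo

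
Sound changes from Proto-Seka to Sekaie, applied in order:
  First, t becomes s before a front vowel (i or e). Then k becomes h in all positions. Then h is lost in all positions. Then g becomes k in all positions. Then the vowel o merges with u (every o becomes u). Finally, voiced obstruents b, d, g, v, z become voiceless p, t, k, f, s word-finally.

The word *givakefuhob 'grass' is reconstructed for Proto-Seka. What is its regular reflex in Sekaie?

kivaefuup

Sekaie: *givakefuhob > givahefuhob > givaefuob > kivaefuob > kivaefuub > kivaefuup  (by unconditioned shift, h-loss, unconditioned shift, vowel merger, final devoicing)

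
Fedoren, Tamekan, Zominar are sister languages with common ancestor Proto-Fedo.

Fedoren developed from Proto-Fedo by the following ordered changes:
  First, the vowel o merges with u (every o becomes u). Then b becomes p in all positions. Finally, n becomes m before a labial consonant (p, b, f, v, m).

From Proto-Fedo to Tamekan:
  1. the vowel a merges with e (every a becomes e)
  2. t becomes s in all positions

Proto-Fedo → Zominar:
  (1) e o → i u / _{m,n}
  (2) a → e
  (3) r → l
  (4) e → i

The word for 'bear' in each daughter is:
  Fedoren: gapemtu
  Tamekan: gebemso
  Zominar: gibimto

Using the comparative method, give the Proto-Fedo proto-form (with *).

Position 3: Fedoren has p, Tamekan has b, Zominar has b. Tamekan preserves b here (none of its changes turn any other segment into b), so the proto-segment is *b.
Position 2: Fedoren has a, Tamekan has e, Zominar has i. Fedoren preserves a here (none of its changes turn any other segment into a), so the proto-segment is *a.
Continuing position by position gives *gabemto; check it forward:
Fedoren: start from *gabemto.
  rule 1 (vowel merger): gabemto → gabemtu
  rule 2 (unconditioned shift): gabemtu → gapemtu
  rule 3: no change — gapemtu
  ⇒ Fedoren gapemtu
Tamekan: *gabemto > gebemto > gebemso  (by vowel merger, unconditioned shift)
Zominar: *gabemto > gabimto > gebimto > gibimto  (by pre-nasal raising, vowel merger, vowel merger)
No other proto-form is consistent with every reflex, so the reconstruction is *gabemto.

*gabemto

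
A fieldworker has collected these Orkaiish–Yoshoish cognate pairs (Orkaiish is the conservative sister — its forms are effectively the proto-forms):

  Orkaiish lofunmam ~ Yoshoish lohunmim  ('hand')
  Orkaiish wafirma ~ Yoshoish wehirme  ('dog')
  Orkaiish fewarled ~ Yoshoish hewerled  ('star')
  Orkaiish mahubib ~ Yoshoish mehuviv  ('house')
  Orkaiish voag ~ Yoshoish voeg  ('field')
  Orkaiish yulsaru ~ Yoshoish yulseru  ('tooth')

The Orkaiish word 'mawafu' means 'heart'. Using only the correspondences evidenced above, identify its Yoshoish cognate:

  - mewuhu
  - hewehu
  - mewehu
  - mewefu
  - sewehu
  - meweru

mahubib ~ mehuviv — Orkaiish a corresponds to Yoshoish e after a consonant, before a consonant other than r, m, n, p, b, f, v.
wafirma ~ wehirme — Orkaiish a corresponds to Yoshoish e after a consonant, before a labial obstruent.
lofunmam ~ lohunmim — Orkaiish f corresponds to Yoshoish h between vowels (before a back vowel).
Applying these to Orkaiish 'mawafu':
  mawafu → mewafu   (a→e after a consonant, before a consonant other than r, m, n, p, b, f, v)
  mewafu → mewefu   (a→e after a consonant, before a labial obstruent)
  mewefu → mewehu   (f→h between vowels (before a back vowel))
So the Yoshoish cognate is 'mewehu'.

mewehu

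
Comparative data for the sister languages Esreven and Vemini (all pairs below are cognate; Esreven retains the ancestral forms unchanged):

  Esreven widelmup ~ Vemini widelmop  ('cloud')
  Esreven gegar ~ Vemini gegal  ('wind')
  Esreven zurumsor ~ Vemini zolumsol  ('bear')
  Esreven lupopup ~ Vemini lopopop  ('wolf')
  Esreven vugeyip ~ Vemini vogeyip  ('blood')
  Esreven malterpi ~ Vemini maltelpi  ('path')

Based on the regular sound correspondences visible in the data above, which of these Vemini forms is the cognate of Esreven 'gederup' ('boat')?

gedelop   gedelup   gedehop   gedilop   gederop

gedelop

zurumsor ~ zolumsol — Esreven r corresponds to Vemini l between vowels (before a back vowel).
widelmup ~ widelmop, lupopup ~ lopopop — Esreven u corresponds to Vemini o after a consonant, before a labial obstruent.
Applying these to Esreven 'gederup':
  gederup → gedelup   (r→l between vowels (before a back vowel))
  gedelup → gedelop   (u→o after a consonant, before a labial obstruent)
So the Vemini cognate is 'gedelop'.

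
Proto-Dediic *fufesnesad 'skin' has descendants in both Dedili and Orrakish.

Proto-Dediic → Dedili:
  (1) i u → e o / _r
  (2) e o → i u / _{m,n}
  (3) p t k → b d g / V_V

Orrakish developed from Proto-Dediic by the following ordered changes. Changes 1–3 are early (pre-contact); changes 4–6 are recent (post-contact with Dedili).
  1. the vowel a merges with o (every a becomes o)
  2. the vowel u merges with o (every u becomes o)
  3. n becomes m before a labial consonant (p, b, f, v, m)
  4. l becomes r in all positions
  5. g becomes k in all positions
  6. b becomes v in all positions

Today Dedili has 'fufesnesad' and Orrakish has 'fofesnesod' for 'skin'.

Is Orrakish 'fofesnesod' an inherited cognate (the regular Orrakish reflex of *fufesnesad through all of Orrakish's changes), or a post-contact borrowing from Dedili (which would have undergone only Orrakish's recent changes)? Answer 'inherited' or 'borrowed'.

inherited

If inherited, *fufesnesad would pass through all of Orrakish's changes:
Orrakish: *fufesnesad
  fufesnesad → fufesnesod   [vowel merger]
  fufesnesod → fofesnesod   [vowel merger]
  fofesnesod (rule 3 does not apply)
  fofesnesod (rule 4 does not apply)
  fofesnesod (rule 5 does not apply)
  fofesnesod (rule 6 does not apply)
  giving Orrakish fofesnesod.
If borrowed from Dedili 'fufesnesad' after the early changes, it would undergo only the recent ones:
  rule 4 (unconditioned shift): no change (fufesnesad)
  rule 5 (unconditioned shift): no change (fufesnesad)
  rule 6 (unconditioned shift): no change (fufesnesad)
  ⇒ as a loan: fufesnesad
Orrakish 'fofesnesod' matches the inherited outcome exactly, so it is an inherited cognate, not a loan.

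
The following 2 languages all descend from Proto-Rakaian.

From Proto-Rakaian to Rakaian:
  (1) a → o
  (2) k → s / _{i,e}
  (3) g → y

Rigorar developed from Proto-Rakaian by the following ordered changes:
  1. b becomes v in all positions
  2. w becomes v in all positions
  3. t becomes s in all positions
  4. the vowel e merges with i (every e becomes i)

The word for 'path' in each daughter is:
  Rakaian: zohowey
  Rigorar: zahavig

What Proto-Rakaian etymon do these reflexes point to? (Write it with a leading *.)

Position 4: Rakaian has o, Rigorar has a. Rigorar preserves a here (none of its changes turn any other segment into a), so the proto-segment is *a.
Position 2: Rakaian has o, Rigorar has a. Rigorar preserves a here (none of its changes turn any other segment into a), so the proto-segment is *a.
Position 7: Rakaian has y, Rigorar has g. Rigorar preserves g here (none of its changes turn any other segment into g), so the proto-segment is *g.
Verify the candidate proto-form against each daughter:
Rakaian: *zahaweg
  zahaweg → zohoweg   [vowel merger]
  zohoweg (rule 2 does not apply)
  zohoweg → zohowey   [unconditioned shift]
  giving Rakaian zohowey.
Rigorar: start from *zahaweg.
  rule 1: no change — zahaweg
  rule 2 (unconditioned shift): zahaweg → zahaveg
  rule 3: no change — zahaveg
  rule 4 (vowel merger): zahaveg → zahavig
  ⇒ Rigorar zahavig
Only *zahaweg yields all of Rakaian zohowey, Rigorar zahavig.

*zahaweg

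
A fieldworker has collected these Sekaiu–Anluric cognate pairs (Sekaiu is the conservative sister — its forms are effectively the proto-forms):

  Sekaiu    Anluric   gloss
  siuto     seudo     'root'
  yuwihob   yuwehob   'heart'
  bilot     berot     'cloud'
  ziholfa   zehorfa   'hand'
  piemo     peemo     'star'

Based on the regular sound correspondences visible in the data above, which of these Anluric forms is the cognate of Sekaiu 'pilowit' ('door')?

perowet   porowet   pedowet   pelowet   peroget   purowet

yuwihob ~ yuwehob, bilot ~ berot — Sekaiu i corresponds to Anluric e after a consonant, before a consonant other than r, m, n, p, b, f, v.
bilot ~ berot — Sekaiu l corresponds to Anluric r between vowels (before a back vowel).
Applying these to Sekaiu 'pilowit':
  pilowit → pelowit   (i→e after a consonant, before a consonant other than r, m, n, p, b, f, v)
  pelowit → perowit   (l→r between vowels (before a back vowel))
  perowit → perowet   (i→e after a consonant, before a consonant other than r, m, n, p, b, f, v)
So the Anluric cognate is 'perowet'.

perowet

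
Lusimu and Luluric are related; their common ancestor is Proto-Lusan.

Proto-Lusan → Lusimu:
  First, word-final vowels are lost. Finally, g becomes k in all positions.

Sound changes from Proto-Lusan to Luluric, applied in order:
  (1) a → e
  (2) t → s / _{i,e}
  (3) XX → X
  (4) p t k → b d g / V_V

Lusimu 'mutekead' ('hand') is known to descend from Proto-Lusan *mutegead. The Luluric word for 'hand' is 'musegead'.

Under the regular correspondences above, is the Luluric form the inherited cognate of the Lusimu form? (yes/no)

no

Derive the expected Luluric reflex of *mutegead:
Luluric: start from *mutegead.
  rule 1 (vowel merger): mutegead → mutegeed
  rule 2 (palatalisation): mutegeed → musegeed
  rule 3 (degemination): musegeed → museged
  rule 4: no change — museged
  ⇒ Luluric museged
The regular Luluric reflex would be 'museged', but the attested form is 'musegead'. The correspondence is irregular, so they are not cognates (the Luluric form has a different source).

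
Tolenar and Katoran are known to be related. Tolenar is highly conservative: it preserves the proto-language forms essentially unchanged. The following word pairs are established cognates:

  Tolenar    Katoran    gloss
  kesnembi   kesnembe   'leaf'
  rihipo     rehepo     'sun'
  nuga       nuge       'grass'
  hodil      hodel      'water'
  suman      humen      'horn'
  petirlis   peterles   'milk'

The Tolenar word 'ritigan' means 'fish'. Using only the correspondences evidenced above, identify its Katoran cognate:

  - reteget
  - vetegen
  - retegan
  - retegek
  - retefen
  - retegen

retegen

rihipo ~ rehepo, hodil ~ hodel — Tolenar i corresponds to Katoran e after a consonant, before a consonant other than r, m, n, p, b, f, v.
suman ~ humen — Tolenar a corresponds to Katoran e after a consonant, before a nasal.
Applying these to Tolenar 'ritigan':
  ritigan → retigan   (i→e after a consonant, before a consonant other than r, m, n, p, b, f, v)
  retigan → retegan   (i→e after a consonant, before a consonant other than r, m, n, p, b, f, v)
  retegan → retegen   (a→e after a consonant, before a nasal)
So the Katoran cognate is 'retegen'.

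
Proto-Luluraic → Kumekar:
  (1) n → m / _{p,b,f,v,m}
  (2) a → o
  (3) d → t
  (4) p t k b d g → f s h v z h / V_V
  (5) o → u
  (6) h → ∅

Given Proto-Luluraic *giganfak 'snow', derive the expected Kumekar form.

giumfuk

Kumekar: *giganfak > gigamfak > gigomfok > gihomfok > gihumfuk > giumfuk  (by nasal place assimilation, vowel merger, intervocalic lenition, vowel merger, h-loss)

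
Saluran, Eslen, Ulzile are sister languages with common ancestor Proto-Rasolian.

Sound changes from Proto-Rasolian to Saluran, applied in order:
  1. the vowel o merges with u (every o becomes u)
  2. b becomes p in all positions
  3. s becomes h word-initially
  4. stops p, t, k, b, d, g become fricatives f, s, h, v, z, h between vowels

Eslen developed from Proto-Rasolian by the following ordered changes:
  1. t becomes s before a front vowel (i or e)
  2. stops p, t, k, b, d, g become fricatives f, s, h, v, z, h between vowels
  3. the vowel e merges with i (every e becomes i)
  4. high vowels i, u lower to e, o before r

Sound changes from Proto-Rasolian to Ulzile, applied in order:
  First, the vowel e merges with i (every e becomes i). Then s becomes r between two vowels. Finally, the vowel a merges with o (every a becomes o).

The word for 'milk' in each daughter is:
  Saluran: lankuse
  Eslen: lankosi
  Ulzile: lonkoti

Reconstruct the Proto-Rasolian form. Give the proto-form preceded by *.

Position 6: Saluran has s, Eslen has s, Ulzile has t. Ulzile preserves t here (none of its changes turn any other segment into t), so the proto-segment is *t.
Position 2: Saluran has a, Eslen has a, Ulzile has o. Saluran preserves a here (none of its changes turn any other segment into a), so the proto-segment is *a.
Verify the candidate proto-form against each daughter:
Saluran: *lankote
  lankote → lankute   [vowel merger]
  lankute (rule 2 does not apply)
  lankute (rule 3 does not apply)
  lankute → lankuse   [intervocalic lenition]
  giving Saluran lankuse.
Eslen: start from *lankote.
  rule 1 (palatalisation): lankote → lankose
  rule 2: no change — lankose
  rule 3 (vowel merger): lankose → lankosi
  rule 4: no change — lankosi
  ⇒ Eslen lankosi
Ulzile: *lankote
  lankote → lankoti   [vowel merger]
  lankoti (rule 2 does not apply)
  lankoti → lonkoti   [vowel merger]
  giving Ulzile lonkoti.
*lankote is the unique common source.

*lankote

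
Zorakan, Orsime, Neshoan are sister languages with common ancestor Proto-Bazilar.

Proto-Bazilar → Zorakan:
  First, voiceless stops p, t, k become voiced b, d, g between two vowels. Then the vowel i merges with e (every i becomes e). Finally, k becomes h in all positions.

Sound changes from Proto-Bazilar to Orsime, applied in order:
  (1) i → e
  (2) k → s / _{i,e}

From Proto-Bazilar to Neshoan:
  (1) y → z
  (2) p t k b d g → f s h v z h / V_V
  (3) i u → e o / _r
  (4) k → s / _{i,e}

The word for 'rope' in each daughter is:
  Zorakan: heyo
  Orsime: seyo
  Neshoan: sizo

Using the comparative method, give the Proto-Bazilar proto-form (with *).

Position 2: Zorakan has e, Orsime has e, Neshoan has i. Neshoan preserves i here (none of its changes turn any other segment into i), so the proto-segment is *i.
Position 1: Zorakan has h, Orsime has s, Neshoan has s. Taking the neighbouring segments as reconstructed: Zorakan h could go back to *k or *h; Orsime s could go back to *k or *s; Neshoan s could go back to *k or *s — the one source consistent with every daughter is *k.
Position 3: Zorakan has y, Orsime has y, Neshoan has z. Zorakan preserves y here (none of its changes turn any other segment into y), so the proto-segment is *y.
This points to *kiyo. Verify forward in each daughter:
Zorakan: start from *kiyo.
  rule 1: no change — kiyo
  rule 2 (vowel merger): kiyo → keyo
  rule 3 (unconditioned shift): keyo → heyo
  ⇒ Zorakan heyo
Orsime: *kiyo
  kiyo → keyo   [vowel merger]
  keyo → seyo   [palatalisation]
  giving Orsime seyo.
Neshoan: *kiyo
  kiyo → kizo   [unconditioned shift]
  kizo (rule 2 does not apply)
  kizo (rule 3 does not apply)
  kizo → sizo   [palatalisation]
  giving Neshoan sizo.
No other proto-form is consistent with every reflex, so the reconstruction is *kiyo.

*kiyo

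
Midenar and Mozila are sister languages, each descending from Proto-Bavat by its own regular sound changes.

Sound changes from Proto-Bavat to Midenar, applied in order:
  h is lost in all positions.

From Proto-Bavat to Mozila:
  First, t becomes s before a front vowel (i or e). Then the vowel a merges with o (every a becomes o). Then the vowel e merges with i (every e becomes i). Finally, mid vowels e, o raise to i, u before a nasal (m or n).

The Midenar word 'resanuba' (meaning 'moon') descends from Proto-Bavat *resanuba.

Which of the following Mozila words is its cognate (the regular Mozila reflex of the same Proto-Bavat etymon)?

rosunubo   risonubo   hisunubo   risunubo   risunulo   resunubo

Mozila: *resanuba
  resanuba (rule 1 does not apply)
  resanuba → resonubo   [vowel merger]
  resonubo → risonubo   [vowel merger]
  risonubo → risunubo   [pre-nasal raising]
  giving Mozila risunubo.
Among the options, 'risunubo' alone shows every Mozila change applied in order.

risunubo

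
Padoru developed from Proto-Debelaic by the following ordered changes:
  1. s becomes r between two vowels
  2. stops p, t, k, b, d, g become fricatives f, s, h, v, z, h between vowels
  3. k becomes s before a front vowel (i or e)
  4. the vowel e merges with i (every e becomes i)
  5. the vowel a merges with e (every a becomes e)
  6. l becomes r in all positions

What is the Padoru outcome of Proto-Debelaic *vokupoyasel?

Padoru: *vokupoyasel > vokupoyarel > vohufoyarel > vohufoyaril > vohufoyeril > vohufoyerir  (by rhotacism, intervocalic lenition, vowel merger, vowel merger, unconditioned shift)

vohufoyerir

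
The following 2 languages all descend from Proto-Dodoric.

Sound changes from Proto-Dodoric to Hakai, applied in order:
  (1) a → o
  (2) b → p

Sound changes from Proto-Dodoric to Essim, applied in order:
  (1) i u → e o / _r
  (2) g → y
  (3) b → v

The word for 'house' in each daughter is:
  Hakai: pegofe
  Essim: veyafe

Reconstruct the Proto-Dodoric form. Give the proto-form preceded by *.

*begafe

Position 3: Hakai has g, Essim has y. Hakai preserves g here (none of its changes turn any other segment into g), so the proto-segment is *g.
Position 4: Hakai has o, Essim has a. Essim preserves a here (none of its changes turn any other segment into a), so the proto-segment is *a.
Position 1: Hakai has p, Essim has v. Taking the neighbouring segments as reconstructed: Hakai p could go back to *p or *b; Essim v could go back to *b or *v — the one source consistent with every daughter is *b.
This points to *begafe. Verify forward in each daughter:
Hakai: start from *begafe.
  rule 1 (vowel merger): begafe → begofe
  rule 2 (unconditioned shift): begofe → pegofe
  ⇒ Hakai pegofe
Essim: *begafe > beyafe > veyafe  (by unconditioned shift, unconditioned shift)
*begafe is the unique common source.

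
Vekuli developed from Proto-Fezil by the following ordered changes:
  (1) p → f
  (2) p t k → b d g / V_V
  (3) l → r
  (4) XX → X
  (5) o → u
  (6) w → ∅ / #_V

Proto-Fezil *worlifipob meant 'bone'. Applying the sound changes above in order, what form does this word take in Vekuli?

Vekuli: start from *worlifipob.
  rule 1 (unconditioned shift): worlifipob → worlififob
  rule 2: no change — worlififob
  rule 3 (unconditioned shift): worlififob → worrififob
  rule 4 (degemination): worrififob → worififob
  rule 5 (vowel merger): worififob → wurififub
  rule 6 (glide loss): wurififub → urififub
  ⇒ Vekuli urififub

urififub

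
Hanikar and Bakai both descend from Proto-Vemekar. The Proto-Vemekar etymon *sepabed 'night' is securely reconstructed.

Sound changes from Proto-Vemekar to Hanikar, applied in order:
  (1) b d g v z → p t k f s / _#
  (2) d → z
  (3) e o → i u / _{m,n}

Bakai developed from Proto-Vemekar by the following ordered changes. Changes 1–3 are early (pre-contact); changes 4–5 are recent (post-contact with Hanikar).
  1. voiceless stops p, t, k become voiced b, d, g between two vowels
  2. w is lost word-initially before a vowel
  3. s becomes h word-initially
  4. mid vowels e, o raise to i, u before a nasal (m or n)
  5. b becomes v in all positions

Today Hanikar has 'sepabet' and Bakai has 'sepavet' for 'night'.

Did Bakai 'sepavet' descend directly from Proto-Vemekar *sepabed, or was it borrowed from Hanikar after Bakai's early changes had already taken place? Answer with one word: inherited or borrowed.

If inherited, *sepabed would pass through all of Bakai's changes:
Bakai: *sepabed > sebabed > hebabed > hevaved  (by intervocalic voicing, debuccalisation, unconditioned shift)
If borrowed from Hanikar 'sepabet' after the early changes, it would undergo only the recent ones:
  rule 4 (pre-nasal raising): no change (sepabet)
  rule 5 (unconditioned shift): sepabet → sepavet
  ⇒ as a loan: sepavet
Bakai 'sepavet' matches the loan outcome 'sepavet', not the inherited 'hevaved' — it skipped the early Bakai changes, so it was borrowed from Hanikar.

borrowed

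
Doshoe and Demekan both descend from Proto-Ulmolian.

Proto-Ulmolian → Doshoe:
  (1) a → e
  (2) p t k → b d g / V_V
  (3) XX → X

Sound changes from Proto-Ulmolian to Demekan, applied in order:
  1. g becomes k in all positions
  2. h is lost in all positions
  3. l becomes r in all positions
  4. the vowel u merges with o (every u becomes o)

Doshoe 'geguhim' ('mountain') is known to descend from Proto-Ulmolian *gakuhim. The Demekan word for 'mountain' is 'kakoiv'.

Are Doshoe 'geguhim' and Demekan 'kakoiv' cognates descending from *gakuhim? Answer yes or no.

Derive the expected Demekan reflex of *gakuhim:
Demekan: *gakuhim > kakuhim > kakuim > kakoim  (by unconditioned shift, h-loss, vowel merger)
The regular Demekan reflex would be 'kakoim', but the attested form is 'kakoiv'. The correspondence is irregular, so they are not cognates (the Demekan form has a different source).

no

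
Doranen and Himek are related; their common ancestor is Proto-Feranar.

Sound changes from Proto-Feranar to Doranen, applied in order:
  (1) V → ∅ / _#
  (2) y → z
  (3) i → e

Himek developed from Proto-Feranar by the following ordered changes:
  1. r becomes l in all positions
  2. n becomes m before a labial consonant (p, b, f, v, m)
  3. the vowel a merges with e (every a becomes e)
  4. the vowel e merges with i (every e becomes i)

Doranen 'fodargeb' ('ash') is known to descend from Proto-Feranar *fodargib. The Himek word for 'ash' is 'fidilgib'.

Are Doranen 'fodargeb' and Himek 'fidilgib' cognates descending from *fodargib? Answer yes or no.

Derive the expected Himek reflex of *fodargib:
Himek: *fodargib > fodalgib > fodelgib > fodilgib  (by unconditioned shift, vowel merger, vowel merger)
The regular Himek reflex would be 'fodilgib', but the attested form is 'fidilgib'. The correspondence is irregular, so they are not cognates (the Himek form has a different source).

no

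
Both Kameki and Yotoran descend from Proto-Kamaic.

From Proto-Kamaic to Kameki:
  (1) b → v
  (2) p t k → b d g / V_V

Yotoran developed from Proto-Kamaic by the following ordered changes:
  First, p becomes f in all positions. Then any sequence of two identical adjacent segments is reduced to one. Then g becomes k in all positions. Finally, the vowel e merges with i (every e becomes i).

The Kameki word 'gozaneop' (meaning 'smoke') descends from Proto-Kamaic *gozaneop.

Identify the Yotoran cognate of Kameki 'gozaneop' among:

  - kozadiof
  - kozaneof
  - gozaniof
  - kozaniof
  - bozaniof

Yotoran: start from *gozaneop.
  rule 1 (unconditioned shift): gozaneop → gozaneof
  rule 2: no change — gozaneof
  rule 3 (unconditioned shift): gozaneof → kozaneof
  rule 4 (vowel merger): kozaneof → kozaniof
  ⇒ Yotoran kozaniof
Only 'kozaniof' matches the regular Yotoran development of *gozaneop.

kozaniof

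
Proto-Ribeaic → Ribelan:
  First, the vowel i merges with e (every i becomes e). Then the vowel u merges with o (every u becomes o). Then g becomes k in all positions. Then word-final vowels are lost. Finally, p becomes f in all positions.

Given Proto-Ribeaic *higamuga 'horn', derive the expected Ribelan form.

hekamok

Ribelan: *higamuga > hegamuga > hegamoga > hekamoka > hekamok  (by vowel merger, vowel merger, unconditioned shift, apocope)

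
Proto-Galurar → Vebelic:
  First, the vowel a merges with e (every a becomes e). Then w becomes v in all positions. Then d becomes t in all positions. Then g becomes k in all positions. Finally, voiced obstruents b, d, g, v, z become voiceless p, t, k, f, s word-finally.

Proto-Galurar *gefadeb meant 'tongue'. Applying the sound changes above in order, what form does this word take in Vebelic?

Vebelic: *gefadeb > gefedeb > gefeteb > kefeteb > kefetep  (by vowel merger, unconditioned shift, unconditioned shift, final devoicing)

kefetep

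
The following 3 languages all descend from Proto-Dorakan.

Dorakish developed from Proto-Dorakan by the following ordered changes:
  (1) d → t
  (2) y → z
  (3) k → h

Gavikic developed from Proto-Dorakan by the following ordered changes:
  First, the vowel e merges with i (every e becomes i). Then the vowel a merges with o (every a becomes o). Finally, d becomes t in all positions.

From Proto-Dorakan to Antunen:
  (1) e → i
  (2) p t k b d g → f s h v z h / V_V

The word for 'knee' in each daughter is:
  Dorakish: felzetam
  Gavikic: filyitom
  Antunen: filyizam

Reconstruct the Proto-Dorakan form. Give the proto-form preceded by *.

*felyedam

Position 7: Dorakish has a, Gavikic has o, Antunen has a. Dorakish preserves a here (none of its changes turn any other segment into a), so the proto-segment is *a.
Position 6: Dorakish has t, Gavikic has t, Antunen has z. Taking the neighbouring segments as reconstructed: Dorakish t could go back to *t or *d; Gavikic t could go back to *t or *d; Antunen z could go back to *d or *z — the one source consistent with every daughter is *d.
Verify the candidate proto-form against each daughter:
Dorakish: *felyedam > felyetam > felzetam  (by unconditioned shift, unconditioned shift)
Gavikic: *felyedam > filyidam > filyidom > filyitom  (by vowel merger, vowel merger, unconditioned shift)
Antunen: start from *felyedam.
  rule 1 (vowel merger): felyedam → filyidam
  rule 2 (intervocalic lenition): filyidam → filyizam
  ⇒ Antunen filyizam
No other proto-form is consistent with every reflex, so the reconstruction is *felyedam.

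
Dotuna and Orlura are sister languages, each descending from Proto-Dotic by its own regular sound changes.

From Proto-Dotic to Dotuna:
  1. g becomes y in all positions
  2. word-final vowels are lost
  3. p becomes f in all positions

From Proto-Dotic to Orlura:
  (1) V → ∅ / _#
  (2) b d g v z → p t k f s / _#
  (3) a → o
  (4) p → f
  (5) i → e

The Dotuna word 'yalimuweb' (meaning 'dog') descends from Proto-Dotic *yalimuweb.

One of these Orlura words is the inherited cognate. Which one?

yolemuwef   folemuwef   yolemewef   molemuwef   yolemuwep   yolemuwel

yolemuwef

Orlura: *yalimuweb
  yalimuweb (rule 1 does not apply)
  yalimuweb → yalimuwep   [final devoicing]
  yalimuwep → yolimuwep   [vowel merger]
  yolimuwep → yolimuwef   [unconditioned shift]
  yolimuwef → yolemuwef   [vowel merger]
  giving Orlura yolemuwef.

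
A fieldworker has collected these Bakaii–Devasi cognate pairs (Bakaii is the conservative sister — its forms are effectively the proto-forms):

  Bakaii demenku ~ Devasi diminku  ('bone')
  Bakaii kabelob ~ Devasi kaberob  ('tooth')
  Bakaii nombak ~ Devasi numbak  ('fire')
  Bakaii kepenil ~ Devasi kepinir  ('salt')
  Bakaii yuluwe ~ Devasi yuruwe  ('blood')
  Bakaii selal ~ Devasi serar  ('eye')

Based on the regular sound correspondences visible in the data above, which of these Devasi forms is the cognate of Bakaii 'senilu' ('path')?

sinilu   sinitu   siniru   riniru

demenku ~ diminku, kepenil ~ kepinir — Bakaii e corresponds to Devasi i after a consonant, before a nasal.
yuluwe ~ yuruwe — Bakaii l corresponds to Devasi r between vowels (before a back vowel).
Applying these to Bakaii 'senilu':
  senilu → sinilu   (e→i after a consonant, before a nasal)
  sinilu → siniru   (l→r between vowels (before a back vowel))
So the Devasi cognate is 'siniru'.

siniru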